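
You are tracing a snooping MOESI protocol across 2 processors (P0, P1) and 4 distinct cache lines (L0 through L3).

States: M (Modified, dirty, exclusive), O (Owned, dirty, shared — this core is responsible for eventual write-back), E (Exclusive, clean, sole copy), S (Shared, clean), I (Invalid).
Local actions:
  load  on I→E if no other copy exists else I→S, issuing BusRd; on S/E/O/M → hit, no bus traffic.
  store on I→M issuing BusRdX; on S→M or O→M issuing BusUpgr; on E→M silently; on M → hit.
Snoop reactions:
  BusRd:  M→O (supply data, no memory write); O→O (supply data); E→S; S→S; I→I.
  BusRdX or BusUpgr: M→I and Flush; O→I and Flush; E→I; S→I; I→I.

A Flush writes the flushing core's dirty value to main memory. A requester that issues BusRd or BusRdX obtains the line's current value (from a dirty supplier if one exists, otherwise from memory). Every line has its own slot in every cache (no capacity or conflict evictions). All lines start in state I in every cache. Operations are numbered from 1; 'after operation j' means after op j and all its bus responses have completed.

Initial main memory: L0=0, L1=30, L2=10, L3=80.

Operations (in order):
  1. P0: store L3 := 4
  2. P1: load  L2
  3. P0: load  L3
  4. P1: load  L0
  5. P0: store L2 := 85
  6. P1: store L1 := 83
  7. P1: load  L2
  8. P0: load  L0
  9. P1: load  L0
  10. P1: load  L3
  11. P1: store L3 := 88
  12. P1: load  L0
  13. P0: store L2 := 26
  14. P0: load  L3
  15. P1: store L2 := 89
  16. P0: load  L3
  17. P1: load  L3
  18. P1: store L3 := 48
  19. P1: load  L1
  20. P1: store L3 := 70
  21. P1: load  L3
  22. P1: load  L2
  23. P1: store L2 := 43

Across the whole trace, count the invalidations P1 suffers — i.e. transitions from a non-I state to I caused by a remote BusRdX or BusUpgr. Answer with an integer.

invalidations = 2

  op1 P0: store L3 := 4 → M/I on L3; bus BusRdX; mem=80
  op2 P1: load  L2 → I/E on L2; bus BusRd; mem=10
  op3 P0: load  L3 → M/I on L3; bus (none); mem=80
  op4 P1: load  L0 → I/E on L0; bus BusRd; mem=0
  op5 P0: store L2 := 85 → M/I on L2; bus BusRdX; mem=10
  op6 P1: store L1 := 83 → I/M on L1; bus BusRdX; mem=30
  op7 P1: load  L2 → O/S on L2; bus BusRd; mem=10
  op8 P0: load  L0 → S/S on L0; bus BusRd; mem=0
  op9 P1: load  L0 → S/S on L0; bus (none); mem=0
  op10 P1: load  L3 → O/S on L3; bus BusRd; mem=80
  op11 P1: store L3 := 88 → I/M on L3; bus BusUpgr Flush; mem=4
  op12 P1: load  L0 → S/S on L0; bus (none); mem=0
  op13 P0: store L2 := 26 → M/I on L2; bus BusUpgr; mem=10
  op14 P0: load  L3 → S/O on L3; bus BusRd; mem=4
  op15 P1: store L2 := 89 → I/M on L2; bus BusRdX Flush; mem=26
  op16 P0: load  L3 → S/O on L3; bus (none); mem=4
  op17 P1: load  L3 → S/O on L3; bus (none); mem=4
  op18 P1: store L3 := 48 → I/M on L3; bus BusUpgr; mem=4
  op19 P1: load  L1 → I/M on L1; bus (none); mem=30
  op20 P1: store L3 := 70 → I/M on L3; bus (none); mem=4
  op21 P1: load  L3 → I/M on L3; bus (none); mem=4
  op22 P1: load  L2 → I/M on L2; bus (none); mem=26
  op23 P1: store L2 := 43 → I/M on L2; bus (none); mem=26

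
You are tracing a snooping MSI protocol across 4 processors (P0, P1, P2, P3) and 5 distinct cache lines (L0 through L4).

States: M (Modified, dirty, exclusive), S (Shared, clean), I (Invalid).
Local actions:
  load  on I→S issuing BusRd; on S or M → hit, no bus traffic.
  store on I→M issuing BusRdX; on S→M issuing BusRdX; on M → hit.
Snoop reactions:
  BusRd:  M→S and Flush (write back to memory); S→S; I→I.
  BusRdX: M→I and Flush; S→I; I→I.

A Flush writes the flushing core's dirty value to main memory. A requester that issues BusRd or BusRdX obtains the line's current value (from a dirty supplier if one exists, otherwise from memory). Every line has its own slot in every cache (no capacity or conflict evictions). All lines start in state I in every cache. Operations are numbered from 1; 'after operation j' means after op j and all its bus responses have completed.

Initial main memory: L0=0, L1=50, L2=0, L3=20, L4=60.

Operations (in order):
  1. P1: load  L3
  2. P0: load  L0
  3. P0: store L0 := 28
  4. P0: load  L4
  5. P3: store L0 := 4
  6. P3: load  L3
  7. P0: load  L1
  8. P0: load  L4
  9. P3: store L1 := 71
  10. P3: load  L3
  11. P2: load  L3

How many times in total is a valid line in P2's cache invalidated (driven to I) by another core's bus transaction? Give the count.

invalidations = 0

[1] P1: load  L3 | P0:I, P1:S(20), P2:I, P3:I | bus: BusRd
[2] P0: load  L0 | P0:S(0), P1:I, P2:I, P3:I | bus: BusRd
[3] P0: store L0 := 28 | P0:M(28), P1:I, P2:I, P3:I | bus: BusRdX
[4] P0: load  L4 | P0:S(60), P1:I, P2:I, P3:I | bus: BusRd
[5] P3: store L0 := 4 | P0:I, P1:I, P2:I, P3:M(4) | bus: BusRdX,Flush
[6] P3: load  L3 | P0:I, P1:S(20), P2:I, P3:S(20) | bus: BusRd
[7] P0: load  L1 | P0:S(50), P1:I, P2:I, P3:I | bus: BusRd
[8] P0: load  L4 | P0:S(60), P1:I, P2:I, P3:I | bus: none
[9] P3: store L1 := 71 | P0:I, P1:I, P2:I, P3:M(71) | bus: BusRdX
[10] P3: load  L3 | P0:I, P1:S(20), P2:I, P3:S(20) | bus: none
[11] P2: load  L3 | P0:I, P1:S(20), P2:S(20), P3:S(20) | bus: BusRd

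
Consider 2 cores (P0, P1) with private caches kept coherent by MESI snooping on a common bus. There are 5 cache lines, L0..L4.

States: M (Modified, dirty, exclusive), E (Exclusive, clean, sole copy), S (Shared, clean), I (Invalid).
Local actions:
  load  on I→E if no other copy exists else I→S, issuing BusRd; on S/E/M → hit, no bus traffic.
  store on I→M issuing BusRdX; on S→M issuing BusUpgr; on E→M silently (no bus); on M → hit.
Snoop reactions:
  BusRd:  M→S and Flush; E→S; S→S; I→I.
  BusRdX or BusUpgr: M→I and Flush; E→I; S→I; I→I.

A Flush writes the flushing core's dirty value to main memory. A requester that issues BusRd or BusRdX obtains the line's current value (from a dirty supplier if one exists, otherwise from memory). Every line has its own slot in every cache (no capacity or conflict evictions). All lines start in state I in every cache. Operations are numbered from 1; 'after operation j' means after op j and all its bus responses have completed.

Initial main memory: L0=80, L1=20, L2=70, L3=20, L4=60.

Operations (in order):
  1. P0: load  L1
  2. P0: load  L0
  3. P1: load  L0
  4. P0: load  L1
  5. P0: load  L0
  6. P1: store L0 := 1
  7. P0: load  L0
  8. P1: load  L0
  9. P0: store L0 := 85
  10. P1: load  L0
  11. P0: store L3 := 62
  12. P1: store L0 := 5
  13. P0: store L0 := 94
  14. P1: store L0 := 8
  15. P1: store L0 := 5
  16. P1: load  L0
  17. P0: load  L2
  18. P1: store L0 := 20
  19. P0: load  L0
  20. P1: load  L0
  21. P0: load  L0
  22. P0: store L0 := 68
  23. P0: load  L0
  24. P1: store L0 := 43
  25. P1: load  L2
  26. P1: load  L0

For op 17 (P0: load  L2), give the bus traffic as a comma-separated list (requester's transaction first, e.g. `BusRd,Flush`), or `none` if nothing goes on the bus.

1. P0: load  L1  bus=[BusRd]  L1: P0=E P1=I  mem[L1]=20
2. P0: load  L0  bus=[BusRd]  L0: P0=E P1=I  mem[L0]=80
3. P1: load  L0  bus=[BusRd]  L0: P0=S P1=S  mem[L0]=80
4. P0: load  L1  bus=[-]  L1: P0=E P1=I  mem[L1]=20
5. P0: load  L0  bus=[-]  L0: P0=S P1=S  mem[L0]=80
6. P1: store L0 := 1  bus=[BusUpgr]  L0: P0=I P1=M  mem[L0]=80
7. P0: load  L0  bus=[BusRd,Flush]  L0: P0=S P1=S  mem[L0]=1
8. P1: load  L0  bus=[-]  L0: P0=S P1=S  mem[L0]=1
9. P0: store L0 := 85  bus=[BusUpgr]  L0: P0=M P1=I  mem[L0]=1
10. P1: load  L0  bus=[BusRd,Flush]  L0: P0=S P1=S  mem[L0]=85
11. P0: store L3 := 62  bus=[BusRdX]  L3: P0=M P1=I  mem[L3]=20
12. P1: store L0 := 5  bus=[BusUpgr]  L0: P0=I P1=M  mem[L0]=85
13. P0: store L0 := 94  bus=[BusRdX,Flush]  L0: P0=M P1=I  mem[L0]=5
14. P1: store L0 := 8  bus=[BusRdX,Flush]  L0: P0=I P1=M  mem[L0]=94
15. P1: store L0 := 5  bus=[-]  L0: P0=I P1=M  mem[L0]=94
16. P1: load  L0  bus=[-]  L0: P0=I P1=M  mem[L0]=94
17. P0: load  L2  bus=[BusRd]  L2: P0=E P1=I  mem[L2]=70
18. P1: store L0 := 20  bus=[-]  L0: P0=I P1=M  mem[L0]=94
19. P0: load  L0  bus=[BusRd,Flush]  L0: P0=S P1=S  mem[L0]=20
20. P1: load  L0  bus=[-]  L0: P0=S P1=S  mem[L0]=20
21. P0: load  L0  bus=[-]  L0: P0=S P1=S  mem[L0]=20
22. P0: store L0 := 68  bus=[BusUpgr]  L0: P0=M P1=I  mem[L0]=20
23. P0: load  L0  bus=[-]  L0: P0=M P1=I  mem[L0]=20
24. P1: store L0 := 43  bus=[BusRdX,Flush]  L0: P0=I P1=M  mem[L0]=68
25. P1: load  L2  bus=[BusRd]  L2: P0=S P1=S  mem[L2]=70
26. P1: load  L0  bus=[-]  L0: P0=I P1=M  mem[L0]=68

bus = BusRd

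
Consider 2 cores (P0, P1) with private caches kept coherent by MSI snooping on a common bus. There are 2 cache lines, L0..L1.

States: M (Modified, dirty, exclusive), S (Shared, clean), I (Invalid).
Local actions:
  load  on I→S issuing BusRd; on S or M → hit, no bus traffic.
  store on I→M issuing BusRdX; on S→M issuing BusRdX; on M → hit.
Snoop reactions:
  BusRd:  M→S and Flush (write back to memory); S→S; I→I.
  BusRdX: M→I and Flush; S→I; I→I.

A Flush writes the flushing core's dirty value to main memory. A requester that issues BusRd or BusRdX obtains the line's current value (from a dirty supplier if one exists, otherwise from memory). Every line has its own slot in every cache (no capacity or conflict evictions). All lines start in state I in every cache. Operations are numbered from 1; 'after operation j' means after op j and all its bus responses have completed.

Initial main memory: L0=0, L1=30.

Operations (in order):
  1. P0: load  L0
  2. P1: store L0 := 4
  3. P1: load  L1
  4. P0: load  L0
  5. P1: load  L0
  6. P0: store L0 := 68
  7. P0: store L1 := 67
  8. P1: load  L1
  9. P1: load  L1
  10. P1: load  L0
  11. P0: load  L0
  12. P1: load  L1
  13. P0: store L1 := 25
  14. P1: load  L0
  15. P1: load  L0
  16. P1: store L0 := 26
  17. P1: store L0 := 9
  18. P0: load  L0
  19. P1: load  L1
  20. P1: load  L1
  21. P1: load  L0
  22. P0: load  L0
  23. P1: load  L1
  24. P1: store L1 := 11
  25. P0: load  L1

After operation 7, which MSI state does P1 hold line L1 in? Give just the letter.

state = I

step 1: P0: load  L0  ⟶  SI  (L0)  txn=BusRd  M[L0]=0
step 2: P1: store L0 := 4  ⟶  IM  (L0)  txn=BusRdX  M[L0]=0
step 3: P1: load  L1  ⟶  IS  (L1)  txn=BusRd  M[L1]=30
step 4: P0: load  L0  ⟶  SS  (L0)  txn=BusRd+Flush  M[L0]=4
step 5: P1: load  L0  ⟶  SS  (L0)  txn=∅  M[L0]=4
step 6: P0: store L0 := 68  ⟶  MI  (L0)  txn=BusRdX  M[L0]=4
step 7: P0: store L1 := 67  ⟶  MI  (L1)  txn=BusRdX  M[L1]=30
step 8: P1: load  L1  ⟶  SS  (L1)  txn=BusRd+Flush  M[L1]=67
step 9: P1: load  L1  ⟶  SS  (L1)  txn=∅  M[L1]=67
step 10: P1: load  L0  ⟶  SS  (L0)  txn=BusRd+Flush  M[L0]=68
step 11: P0: load  L0  ⟶  SS  (L0)  txn=∅  M[L0]=68
step 12: P1: load  L1  ⟶  SS  (L1)  txn=∅  M[L1]=67
step 13: P0: store L1 := 25  ⟶  MI  (L1)  txn=BusRdX  M[L1]=67
step 14: P1: load  L0  ⟶  SS  (L0)  txn=∅  M[L0]=68
step 15: P1: load  L0  ⟶  SS  (L0)  txn=∅  M[L0]=68
step 16: P1: store L0 := 26  ⟶  IM  (L0)  txn=BusRdX  M[L0]=68
step 17: P1: store L0 := 9  ⟶  IM  (L0)  txn=∅  M[L0]=68
step 18: P0: load  L0  ⟶  SS  (L0)  txn=BusRd+Flush  M[L0]=9
step 19: P1: load  L1  ⟶  SS  (L1)  txn=BusRd+Flush  M[L1]=25
step 20: P1: load  L1  ⟶  SS  (L1)  txn=∅  M[L1]=25
step 21: P1: load  L0  ⟶  SS  (L0)  txn=∅  M[L0]=9
step 22: P0: load  L0  ⟶  SS  (L0)  txn=∅  M[L0]=9
step 23: P1: load  L1  ⟶  SS  (L1)  txn=∅  M[L1]=25
step 24: P1: store L1 := 11  ⟶  IM  (L1)  txn=BusRdX  M[L1]=25
step 25: P0: load  L1  ⟶  SS  (L1)  txn=BusRd+Flush  M[L1]=11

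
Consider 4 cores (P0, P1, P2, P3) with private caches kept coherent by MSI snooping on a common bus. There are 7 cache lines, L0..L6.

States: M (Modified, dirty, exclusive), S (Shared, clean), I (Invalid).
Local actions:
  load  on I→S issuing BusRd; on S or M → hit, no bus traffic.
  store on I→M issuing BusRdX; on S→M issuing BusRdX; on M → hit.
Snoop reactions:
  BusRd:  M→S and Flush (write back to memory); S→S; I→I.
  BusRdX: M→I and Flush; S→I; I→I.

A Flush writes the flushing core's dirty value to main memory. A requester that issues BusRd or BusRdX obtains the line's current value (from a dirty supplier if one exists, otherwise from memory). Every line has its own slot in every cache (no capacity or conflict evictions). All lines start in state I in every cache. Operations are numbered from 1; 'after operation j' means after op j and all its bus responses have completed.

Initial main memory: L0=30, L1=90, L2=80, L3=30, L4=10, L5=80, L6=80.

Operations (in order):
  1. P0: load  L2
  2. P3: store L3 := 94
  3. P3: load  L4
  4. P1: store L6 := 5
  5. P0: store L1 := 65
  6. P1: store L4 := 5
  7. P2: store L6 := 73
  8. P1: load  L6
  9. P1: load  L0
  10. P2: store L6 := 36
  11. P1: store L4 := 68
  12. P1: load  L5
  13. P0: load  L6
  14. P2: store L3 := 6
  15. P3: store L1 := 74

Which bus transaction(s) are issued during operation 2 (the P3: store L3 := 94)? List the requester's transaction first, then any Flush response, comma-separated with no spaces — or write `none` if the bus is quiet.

1. P0: load  L2  bus=[BusRd]  L2: P0=S P1=I P2=I P3=I  mem[L2]=80
2. P3: store L3 := 94  bus=[BusRdX]  L3: P0=I P1=I P2=I P3=M  mem[L3]=30
3. P3: load  L4  bus=[BusRd]  L4: P0=I P1=I P2=I P3=S  mem[L4]=10
4. P1: store L6 := 5  bus=[BusRdX]  L6: P0=I P1=M P2=I P3=I  mem[L6]=80
5. P0: store L1 := 65  bus=[BusRdX]  L1: P0=M P1=I P2=I P3=I  mem[L1]=90
6. P1: store L4 := 5  bus=[BusRdX]  L4: P0=I P1=M P2=I P3=I  mem[L4]=10
7. P2: store L6 := 73  bus=[BusRdX,Flush]  L6: P0=I P1=I P2=M P3=I  mem[L6]=5
8. P1: load  L6  bus=[BusRd,Flush]  L6: P0=I P1=S P2=S P3=I  mem[L6]=73
9. P1: load  L0  bus=[BusRd]  L0: P0=I P1=S P2=I P3=I  mem[L0]=30
10. P2: store L6 := 36  bus=[BusRdX]  L6: P0=I P1=I P2=M P3=I  mem[L6]=73
11. P1: store L4 := 68  bus=[-]  L4: P0=I P1=M P2=I P3=I  mem[L4]=10
12. P1: load  L5  bus=[BusRd]  L5: P0=I P1=S P2=I P3=I  mem[L5]=80
13. P0: load  L6  bus=[BusRd,Flush]  L6: P0=S P1=I P2=S P3=I  mem[L6]=36
14. P2: store L3 := 6  bus=[BusRdX,Flush]  L3: P0=I P1=I P2=M P3=I  mem[L3]=94
15. P3: store L1 := 74  bus=[BusRdX,Flush]  L1: P0=I P1=I P2=I P3=M  mem[L1]=65

bus = BusRdX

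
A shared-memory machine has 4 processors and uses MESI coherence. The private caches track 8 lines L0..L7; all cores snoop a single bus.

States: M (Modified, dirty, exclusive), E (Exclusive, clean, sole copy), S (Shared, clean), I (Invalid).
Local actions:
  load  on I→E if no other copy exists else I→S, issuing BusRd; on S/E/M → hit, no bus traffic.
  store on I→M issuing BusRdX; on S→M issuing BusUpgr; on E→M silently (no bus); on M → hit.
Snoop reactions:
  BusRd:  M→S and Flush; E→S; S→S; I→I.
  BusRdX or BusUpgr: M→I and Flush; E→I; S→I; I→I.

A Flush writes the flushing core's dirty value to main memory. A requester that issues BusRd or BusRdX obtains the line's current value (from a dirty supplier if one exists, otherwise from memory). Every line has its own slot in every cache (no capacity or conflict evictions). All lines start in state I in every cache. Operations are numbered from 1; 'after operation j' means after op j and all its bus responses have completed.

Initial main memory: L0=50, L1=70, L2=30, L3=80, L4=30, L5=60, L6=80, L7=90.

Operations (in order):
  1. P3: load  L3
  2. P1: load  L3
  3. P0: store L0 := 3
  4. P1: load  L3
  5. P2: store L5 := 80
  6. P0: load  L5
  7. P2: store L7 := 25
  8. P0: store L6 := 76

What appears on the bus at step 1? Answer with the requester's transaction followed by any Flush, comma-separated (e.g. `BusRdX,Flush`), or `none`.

step 1: P3: load  L3  ⟶  IIIE  (L3)  txn=BusRd  M[L3]=80
step 2: P1: load  L3  ⟶  ISIS  (L3)  txn=BusRd  M[L3]=80
step 3: P0: store L0 := 3  ⟶  MIII  (L0)  txn=BusRdX  M[L0]=50
step 4: P1: load  L3  ⟶  ISIS  (L3)  txn=∅  M[L3]=80
step 5: P2: store L5 := 80  ⟶  IIMI  (L5)  txn=BusRdX  M[L5]=60
step 6: P0: load  L5  ⟶  SISI  (L5)  txn=BusRd+Flush  M[L5]=80
step 7: P2: store L7 := 25  ⟶  IIMI  (L7)  txn=BusRdX  M[L7]=90
step 8: P0: store L6 := 76  ⟶  MIII  (L6)  txn=BusRdX  M[L6]=80

bus = BusRd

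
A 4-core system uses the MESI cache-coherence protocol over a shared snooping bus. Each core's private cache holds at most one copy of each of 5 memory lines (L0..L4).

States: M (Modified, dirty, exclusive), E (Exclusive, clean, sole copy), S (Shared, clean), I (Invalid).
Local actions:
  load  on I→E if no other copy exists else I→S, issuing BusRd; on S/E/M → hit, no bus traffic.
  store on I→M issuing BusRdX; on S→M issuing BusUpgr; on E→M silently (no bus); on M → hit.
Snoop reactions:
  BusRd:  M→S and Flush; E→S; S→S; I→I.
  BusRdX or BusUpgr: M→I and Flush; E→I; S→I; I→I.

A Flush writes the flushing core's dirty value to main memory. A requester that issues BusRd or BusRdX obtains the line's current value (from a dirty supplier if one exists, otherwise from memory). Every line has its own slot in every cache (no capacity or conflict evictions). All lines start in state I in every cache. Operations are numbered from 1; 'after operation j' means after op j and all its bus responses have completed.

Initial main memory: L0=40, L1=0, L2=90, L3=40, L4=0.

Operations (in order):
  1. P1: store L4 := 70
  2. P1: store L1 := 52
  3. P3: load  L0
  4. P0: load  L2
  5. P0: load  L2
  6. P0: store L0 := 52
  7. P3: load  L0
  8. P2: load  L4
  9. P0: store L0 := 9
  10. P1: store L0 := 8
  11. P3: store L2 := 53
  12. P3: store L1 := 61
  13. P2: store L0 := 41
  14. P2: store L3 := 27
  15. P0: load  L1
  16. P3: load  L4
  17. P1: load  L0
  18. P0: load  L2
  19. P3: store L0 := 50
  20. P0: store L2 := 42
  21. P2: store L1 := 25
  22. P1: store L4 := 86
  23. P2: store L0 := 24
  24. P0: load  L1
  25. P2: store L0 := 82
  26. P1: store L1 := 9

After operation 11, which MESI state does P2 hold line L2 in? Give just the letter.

state = I

1. P1: store L4 := 70  bus=[BusRdX]  L4: P0=I P1=M P2=I P3=I  mem[L4]=0
2. P1: store L1 := 52  bus=[BusRdX]  L1: P0=I P1=M P2=I P3=I  mem[L1]=0
3. P3: load  L0  bus=[BusRd]  L0: P0=I P1=I P2=I P3=E  mem[L0]=40
4. P0: load  L2  bus=[BusRd]  L2: P0=E P1=I P2=I P3=I  mem[L2]=90
5. P0: load  L2  bus=[-]  L2: P0=E P1=I P2=I P3=I  mem[L2]=90
6. P0: store L0 := 52  bus=[BusRdX]  L0: P0=M P1=I P2=I P3=I  mem[L0]=40
7. P3: load  L0  bus=[BusRd,Flush]  L0: P0=S P1=I P2=I P3=S  mem[L0]=52
8. P2: load  L4  bus=[BusRd,Flush]  L4: P0=I P1=S P2=S P3=I  mem[L4]=70
9. P0: store L0 := 9  bus=[BusUpgr]  L0: P0=M P1=I P2=I P3=I  mem[L0]=52
10. P1: store L0 := 8  bus=[BusRdX,Flush]  L0: P0=I P1=M P2=I P3=I  mem[L0]=9
11. P3: store L2 := 53  bus=[BusRdX]  L2: P0=I P1=I P2=I P3=M  mem[L2]=90
12. P3: store L1 := 61  bus=[BusRdX,Flush]  L1: P0=I P1=I P2=I P3=M  mem[L1]=52
13. P2: store L0 := 41  bus=[BusRdX,Flush]  L0: P0=I P1=I P2=M P3=I  mem[L0]=8
14. P2: store L3 := 27  bus=[BusRdX]  L3: P0=I P1=I P2=M P3=I  mem[L3]=40
15. P0: load  L1  bus=[BusRd,Flush]  L1: P0=S P1=I P2=I P3=S  mem[L1]=61
16. P3: load  L4  bus=[BusRd]  L4: P0=I P1=S P2=S P3=S  mem[L4]=70
17. P1: load  L0  bus=[BusRd,Flush]  L0: P0=I P1=S P2=S P3=I  mem[L0]=41
18. P0: load  L2  bus=[BusRd,Flush]  L2: P0=S P1=I P2=I P3=S  mem[L2]=53
19. P3: store L0 := 50  bus=[BusRdX]  L0: P0=I P1=I P2=I P3=M  mem[L0]=41
20. P0: store L2 := 42  bus=[BusUpgr]  L2: P0=M P1=I P2=I P3=I  mem[L2]=53
21. P2: store L1 := 25  bus=[BusRdX]  L1: P0=I P1=I P2=M P3=I  mem[L1]=61
22. P1: store L4 := 86  bus=[BusUpgr]  L4: P0=I P1=M P2=I P3=I  mem[L4]=70
23. P2: store L0 := 24  bus=[BusRdX,Flush]  L0: P0=I P1=I P2=M P3=I  mem[L0]=50
24. P0: load  L1  bus=[BusRd,Flush]  L1: P0=S P1=I P2=S P3=I  mem[L1]=25
25. P2: store L0 := 82  bus=[-]  L0: P0=I P1=I P2=M P3=I  mem[L0]=50
26. P1: store L1 := 9  bus=[BusRdX]  L1: P0=I P1=M P2=I P3=I  mem[L1]=25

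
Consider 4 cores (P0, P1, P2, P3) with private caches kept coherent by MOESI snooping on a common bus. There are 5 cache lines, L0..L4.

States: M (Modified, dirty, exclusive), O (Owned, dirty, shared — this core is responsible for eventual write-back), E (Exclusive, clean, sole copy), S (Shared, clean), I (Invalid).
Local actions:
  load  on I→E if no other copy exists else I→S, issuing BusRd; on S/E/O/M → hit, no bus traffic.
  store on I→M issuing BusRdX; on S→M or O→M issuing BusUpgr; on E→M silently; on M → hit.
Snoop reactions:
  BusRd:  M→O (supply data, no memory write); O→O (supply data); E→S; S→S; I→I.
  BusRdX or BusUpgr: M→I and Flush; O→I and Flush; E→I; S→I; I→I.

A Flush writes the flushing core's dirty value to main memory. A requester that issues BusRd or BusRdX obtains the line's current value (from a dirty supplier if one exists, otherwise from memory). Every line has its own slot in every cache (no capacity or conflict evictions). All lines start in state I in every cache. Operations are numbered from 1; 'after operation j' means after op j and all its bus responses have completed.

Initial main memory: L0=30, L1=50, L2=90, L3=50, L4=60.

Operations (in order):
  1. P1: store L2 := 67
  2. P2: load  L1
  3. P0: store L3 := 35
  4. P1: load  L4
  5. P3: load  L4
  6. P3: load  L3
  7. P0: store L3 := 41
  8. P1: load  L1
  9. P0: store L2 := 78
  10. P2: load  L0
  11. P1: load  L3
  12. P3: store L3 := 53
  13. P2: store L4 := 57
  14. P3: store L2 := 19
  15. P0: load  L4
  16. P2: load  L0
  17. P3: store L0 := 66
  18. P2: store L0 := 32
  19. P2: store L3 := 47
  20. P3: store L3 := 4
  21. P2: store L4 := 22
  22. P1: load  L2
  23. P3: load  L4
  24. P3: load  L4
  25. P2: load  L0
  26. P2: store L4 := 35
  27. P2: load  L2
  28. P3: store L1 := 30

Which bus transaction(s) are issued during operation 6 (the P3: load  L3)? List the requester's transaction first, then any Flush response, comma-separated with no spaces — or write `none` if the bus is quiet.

step 1: P1: store L2 := 67  ⟶  IMII  (L2)  txn=BusRdX  M[L2]=90
step 2: P2: load  L1  ⟶  IIEI  (L1)  txn=BusRd  M[L1]=50
step 3: P0: store L3 := 35  ⟶  MIII  (L3)  txn=BusRdX  M[L3]=50
step 4: P1: load  L4  ⟶  IEII  (L4)  txn=BusRd  M[L4]=60
step 5: P3: load  L4  ⟶  ISIS  (L4)  txn=BusRd  M[L4]=60
step 6: P3: load  L3  ⟶  OIIS  (L3)  txn=BusRd  M[L3]=50
step 7: P0: store L3 := 41  ⟶  MIII  (L3)  txn=BusUpgr  M[L3]=50
step 8: P1: load  L1  ⟶  ISSI  (L1)  txn=BusRd  M[L1]=50
step 9: P0: store L2 := 78  ⟶  MIII  (L2)  txn=BusRdX+Flush  M[L2]=67
step 10: P2: load  L0  ⟶  IIEI  (L0)  txn=BusRd  M[L0]=30
step 11: P1: load  L3  ⟶  OSII  (L3)  txn=BusRd  M[L3]=50
step 12: P3: store L3 := 53  ⟶  IIIM  (L3)  txn=BusRdX+Flush  M[L3]=41
step 13: P2: store L4 := 57  ⟶  IIMI  (L4)  txn=BusRdX  M[L4]=60
step 14: P3: store L2 := 19  ⟶  IIIM  (L2)  txn=BusRdX+Flush  M[L2]=78
step 15: P0: load  L4  ⟶  SIOI  (L4)  txn=BusRd  M[L4]=60
step 16: P2: load  L0  ⟶  IIEI  (L0)  txn=∅  M[L0]=30
step 17: P3: store L0 := 66  ⟶  IIIM  (L0)  txn=BusRdX  M[L0]=30
step 18: P2: store L0 := 32  ⟶  IIMI  (L0)  txn=BusRdX+Flush  M[L0]=66
step 19: P2: store L3 := 47  ⟶  IIMI  (L3)  txn=BusRdX+Flush  M[L3]=53
step 20: P3: store L3 := 4  ⟶  IIIM  (L3)  txn=BusRdX+Flush  M[L3]=47
step 21: P2: store L4 := 22  ⟶  IIMI  (L4)  txn=BusUpgr  M[L4]=60
step 22: P1: load  L2  ⟶  ISIO  (L2)  txn=BusRd  M[L2]=78
step 23: P3: load  L4  ⟶  IIOS  (L4)  txn=BusRd  M[L4]=60
step 24: P3: load  L4  ⟶  IIOS  (L4)  txn=∅  M[L4]=60
step 25: P2: load  L0  ⟶  IIMI  (L0)  txn=∅  M[L0]=66
step 26: P2: store L4 := 35  ⟶  IIMI  (L4)  txn=BusUpgr  M[L4]=60
step 27: P2: load  L2  ⟶  ISSO  (L2)  txn=BusRd  M[L2]=78
step 28: P3: store L1 := 30  ⟶  IIIM  (L1)  txn=BusRdX  M[L1]=50

bus = BusRd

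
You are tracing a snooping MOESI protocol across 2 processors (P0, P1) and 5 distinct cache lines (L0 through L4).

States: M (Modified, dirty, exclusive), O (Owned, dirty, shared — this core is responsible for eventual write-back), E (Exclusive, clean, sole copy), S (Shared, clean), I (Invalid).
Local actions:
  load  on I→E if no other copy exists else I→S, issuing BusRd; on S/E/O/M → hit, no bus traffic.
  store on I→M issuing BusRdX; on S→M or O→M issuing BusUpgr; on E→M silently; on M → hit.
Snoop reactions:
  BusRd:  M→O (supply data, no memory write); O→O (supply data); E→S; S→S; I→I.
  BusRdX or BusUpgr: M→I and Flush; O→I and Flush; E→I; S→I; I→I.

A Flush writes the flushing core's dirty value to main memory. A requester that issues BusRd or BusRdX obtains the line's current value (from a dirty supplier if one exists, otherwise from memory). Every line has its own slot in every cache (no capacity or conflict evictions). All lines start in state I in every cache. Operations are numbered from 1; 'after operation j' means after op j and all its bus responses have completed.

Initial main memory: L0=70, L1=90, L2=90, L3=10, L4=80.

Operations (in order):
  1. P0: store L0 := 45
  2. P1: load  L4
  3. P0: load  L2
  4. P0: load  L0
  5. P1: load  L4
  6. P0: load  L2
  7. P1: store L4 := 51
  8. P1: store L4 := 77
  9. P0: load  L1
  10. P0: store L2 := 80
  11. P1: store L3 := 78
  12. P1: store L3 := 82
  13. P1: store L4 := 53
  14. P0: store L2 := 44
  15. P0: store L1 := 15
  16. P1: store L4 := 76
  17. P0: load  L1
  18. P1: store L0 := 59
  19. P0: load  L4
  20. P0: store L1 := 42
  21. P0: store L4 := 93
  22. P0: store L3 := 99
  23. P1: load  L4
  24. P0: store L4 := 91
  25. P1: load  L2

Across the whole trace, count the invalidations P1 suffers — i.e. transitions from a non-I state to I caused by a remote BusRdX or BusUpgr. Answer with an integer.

invalidations = 3

  op1 P0: store L0 := 45 → M/I on L0; bus BusRdX; mem=70
  op2 P1: load  L4 → I/E on L4; bus BusRd; mem=80
  op3 P0: load  L2 → E/I on L2; bus BusRd; mem=90
  op4 P0: load  L0 → M/I on L0; bus (none); mem=70
  op5 P1: load  L4 → I/E on L4; bus (none); mem=80
  op6 P0: load  L2 → E/I on L2; bus (none); mem=90
  op7 P1: store L4 := 51 → I/M on L4; bus (none); mem=80
  op8 P1: store L4 := 77 → I/M on L4; bus (none); mem=80
  op9 P0: load  L1 → E/I on L1; bus BusRd; mem=90
  op10 P0: store L2 := 80 → M/I on L2; bus (none); mem=90
  op11 P1: store L3 := 78 → I/M on L3; bus BusRdX; mem=10
  op12 P1: store L3 := 82 → I/M on L3; bus (none); mem=10
  op13 P1: store L4 := 53 → I/M on L4; bus (none); mem=80
  op14 P0: store L2 := 44 → M/I on L2; bus (none); mem=90
  op15 P0: store L1 := 15 → M/I on L1; bus (none); mem=90
  op16 P1: store L4 := 76 → I/M on L4; bus (none); mem=80
  op17 P0: load  L1 → M/I on L1; bus (none); mem=90
  op18 P1: store L0 := 59 → I/M on L0; bus BusRdX Flush; mem=45
  op19 P0: load  L4 → S/O on L4; bus BusRd; mem=80
  op20 P0: store L1 := 42 → M/I on L1; bus (none); mem=90
  op21 P0: store L4 := 93 → M/I on L4; bus BusUpgr Flush; mem=76
  op22 P0: store L3 := 99 → M/I on L3; bus BusRdX Flush; mem=82
  op23 P1: load  L4 → O/S on L4; bus BusRd; mem=76
  op24 P0: store L4 := 91 → M/I on L4; bus BusUpgr; mem=76
  op25 P1: load  L2 → O/S on L2; bus BusRd; mem=90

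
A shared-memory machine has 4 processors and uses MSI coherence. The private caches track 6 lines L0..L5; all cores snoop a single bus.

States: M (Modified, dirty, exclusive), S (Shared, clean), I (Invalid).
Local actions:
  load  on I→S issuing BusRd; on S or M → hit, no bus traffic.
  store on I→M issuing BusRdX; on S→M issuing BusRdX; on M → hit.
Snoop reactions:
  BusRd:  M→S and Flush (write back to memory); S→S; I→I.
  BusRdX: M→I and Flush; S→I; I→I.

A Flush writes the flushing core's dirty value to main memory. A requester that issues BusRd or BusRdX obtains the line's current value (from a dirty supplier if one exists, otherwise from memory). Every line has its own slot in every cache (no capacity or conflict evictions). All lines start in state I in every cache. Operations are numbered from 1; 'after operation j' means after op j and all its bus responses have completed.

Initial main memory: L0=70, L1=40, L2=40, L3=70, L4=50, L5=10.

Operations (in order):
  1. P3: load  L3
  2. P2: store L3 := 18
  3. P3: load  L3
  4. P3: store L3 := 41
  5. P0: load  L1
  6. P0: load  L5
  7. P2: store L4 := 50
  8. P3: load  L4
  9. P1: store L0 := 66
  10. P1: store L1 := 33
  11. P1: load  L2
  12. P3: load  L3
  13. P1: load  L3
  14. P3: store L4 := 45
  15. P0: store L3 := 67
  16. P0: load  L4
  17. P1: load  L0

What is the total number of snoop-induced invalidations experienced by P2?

step 1: P3: load  L3  ⟶  IIIS  (L3)  txn=BusRd  M[L3]=70
step 2: P2: store L3 := 18  ⟶  IIMI  (L3)  txn=BusRdX  M[L3]=70
step 3: P3: load  L3  ⟶  IISS  (L3)  txn=BusRd+Flush  M[L3]=18
step 4: P3: store L3 := 41  ⟶  IIIM  (L3)  txn=BusRdX  M[L3]=18
step 5: P0: load  L1  ⟶  SIII  (L1)  txn=BusRd  M[L1]=40
step 6: P0: load  L5  ⟶  SIII  (L5)  txn=BusRd  M[L5]=10
step 7: P2: store L4 := 50  ⟶  IIMI  (L4)  txn=BusRdX  M[L4]=50
step 8: P3: load  L4  ⟶  IISS  (L4)  txn=BusRd+Flush  M[L4]=50
step 9: P1: store L0 := 66  ⟶  IMII  (L0)  txn=BusRdX  M[L0]=70
step 10: P1: store L1 := 33  ⟶  IMII  (L1)  txn=BusRdX  M[L1]=40
step 11: P1: load  L2  ⟶  ISII  (L2)  txn=BusRd  M[L2]=40
step 12: P3: load  L3  ⟶  IIIM  (L3)  txn=∅  M[L3]=18
step 13: P1: load  L3  ⟶  ISIS  (L3)  txn=BusRd+Flush  M[L3]=41
step 14: P3: store L4 := 45  ⟶  IIIM  (L4)  txn=BusRdX  M[L4]=50
step 15: P0: store L3 := 67  ⟶  MIII  (L3)  txn=BusRdX  M[L3]=41
step 16: P0: load  L4  ⟶  SIIS  (L4)  txn=BusRd+Flush  M[L4]=45
step 17: P1: load  L0  ⟶  IMII  (L0)  txn=∅  M[L0]=70

invalidations = 2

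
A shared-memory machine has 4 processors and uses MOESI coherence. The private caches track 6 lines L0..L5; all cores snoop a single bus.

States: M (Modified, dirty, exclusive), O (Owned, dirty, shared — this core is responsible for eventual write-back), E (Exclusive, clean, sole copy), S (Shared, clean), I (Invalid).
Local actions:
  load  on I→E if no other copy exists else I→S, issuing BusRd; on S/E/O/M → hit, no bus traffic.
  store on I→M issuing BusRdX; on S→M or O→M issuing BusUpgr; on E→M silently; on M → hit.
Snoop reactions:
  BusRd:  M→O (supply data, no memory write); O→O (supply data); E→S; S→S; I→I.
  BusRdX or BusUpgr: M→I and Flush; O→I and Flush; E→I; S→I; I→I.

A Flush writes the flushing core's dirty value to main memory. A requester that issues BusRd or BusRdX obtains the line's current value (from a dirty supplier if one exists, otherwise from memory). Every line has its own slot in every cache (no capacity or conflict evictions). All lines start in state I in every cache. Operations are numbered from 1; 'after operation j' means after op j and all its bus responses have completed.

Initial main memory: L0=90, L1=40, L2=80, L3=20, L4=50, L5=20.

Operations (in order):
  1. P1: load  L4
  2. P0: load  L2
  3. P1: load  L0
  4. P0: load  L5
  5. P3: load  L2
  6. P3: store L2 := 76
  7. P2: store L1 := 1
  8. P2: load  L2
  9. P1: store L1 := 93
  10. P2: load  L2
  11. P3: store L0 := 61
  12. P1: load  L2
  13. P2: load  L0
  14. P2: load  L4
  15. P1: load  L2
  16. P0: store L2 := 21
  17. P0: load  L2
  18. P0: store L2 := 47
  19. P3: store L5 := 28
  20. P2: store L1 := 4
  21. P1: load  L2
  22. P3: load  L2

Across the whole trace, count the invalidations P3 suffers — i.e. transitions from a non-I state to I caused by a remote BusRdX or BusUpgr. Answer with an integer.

step 1: P1: load  L4  ⟶  IEII  (L4)  txn=BusRd  M[L4]=50
step 2: P0: load  L2  ⟶  EIII  (L2)  txn=BusRd  M[L2]=80
step 3: P1: load  L0  ⟶  IEII  (L0)  txn=BusRd  M[L0]=90
step 4: P0: load  L5  ⟶  EIII  (L5)  txn=BusRd  M[L5]=20
step 5: P3: load  L2  ⟶  SIIS  (L2)  txn=BusRd  M[L2]=80
step 6: P3: store L2 := 76  ⟶  IIIM  (L2)  txn=BusUpgr  M[L2]=80
step 7: P2: store L1 := 1  ⟶  IIMI  (L1)  txn=BusRdX  M[L1]=40
step 8: P2: load  L2  ⟶  IISO  (L2)  txn=BusRd  M[L2]=80
step 9: P1: store L1 := 93  ⟶  IMII  (L1)  txn=BusRdX+Flush  M[L1]=1
step 10: P2: load  L2  ⟶  IISO  (L2)  txn=∅  M[L2]=80
step 11: P3: store L0 := 61  ⟶  IIIM  (L0)  txn=BusRdX  M[L0]=90
step 12: P1: load  L2  ⟶  ISSO  (L2)  txn=BusRd  M[L2]=80
step 13: P2: load  L0  ⟶  IISO  (L0)  txn=BusRd  M[L0]=90
step 14: P2: load  L4  ⟶  ISSI  (L4)  txn=BusRd  M[L4]=50
step 15: P1: load  L2  ⟶  ISSO  (L2)  txn=∅  M[L2]=80
step 16: P0: store L2 := 21  ⟶  MIII  (L2)  txn=BusRdX+Flush  M[L2]=76
step 17: P0: load  L2  ⟶  MIII  (L2)  txn=∅  M[L2]=76
step 18: P0: store L2 := 47  ⟶  MIII  (L2)  txn=∅  M[L2]=76
step 19: P3: store L5 := 28  ⟶  IIIM  (L5)  txn=BusRdX  M[L5]=20
step 20: P2: store L1 := 4  ⟶  IIMI  (L1)  txn=BusRdX+Flush  M[L1]=93
step 21: P1: load  L2  ⟶  OSII  (L2)  txn=BusRd  M[L2]=76
step 22: P3: load  L2  ⟶  OSIS  (L2)  txn=BusRd  M[L2]=76

invalidations = 1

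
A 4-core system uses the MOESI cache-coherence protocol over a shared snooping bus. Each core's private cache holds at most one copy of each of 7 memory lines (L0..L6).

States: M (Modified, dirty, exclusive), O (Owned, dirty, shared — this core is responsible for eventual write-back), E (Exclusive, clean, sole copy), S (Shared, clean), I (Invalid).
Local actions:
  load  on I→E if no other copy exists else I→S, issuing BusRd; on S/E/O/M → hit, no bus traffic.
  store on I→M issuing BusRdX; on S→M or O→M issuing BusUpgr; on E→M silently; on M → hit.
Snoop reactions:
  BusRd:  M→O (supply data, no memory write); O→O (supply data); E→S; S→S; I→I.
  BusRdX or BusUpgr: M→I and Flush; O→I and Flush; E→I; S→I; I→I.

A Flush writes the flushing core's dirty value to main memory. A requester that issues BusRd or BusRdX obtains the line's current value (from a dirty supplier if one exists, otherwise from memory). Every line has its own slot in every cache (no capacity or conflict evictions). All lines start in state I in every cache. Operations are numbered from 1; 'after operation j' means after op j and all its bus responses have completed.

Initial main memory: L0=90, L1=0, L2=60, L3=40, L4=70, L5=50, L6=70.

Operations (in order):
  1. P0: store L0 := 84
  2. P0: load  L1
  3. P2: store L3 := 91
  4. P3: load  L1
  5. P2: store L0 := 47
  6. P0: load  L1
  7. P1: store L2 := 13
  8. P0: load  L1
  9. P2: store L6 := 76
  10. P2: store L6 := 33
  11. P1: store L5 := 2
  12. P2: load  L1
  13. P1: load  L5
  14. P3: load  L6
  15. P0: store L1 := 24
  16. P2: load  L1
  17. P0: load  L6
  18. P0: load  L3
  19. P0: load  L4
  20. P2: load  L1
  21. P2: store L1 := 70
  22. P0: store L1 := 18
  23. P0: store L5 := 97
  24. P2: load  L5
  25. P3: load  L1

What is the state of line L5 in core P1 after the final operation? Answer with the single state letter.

[1] P0: store L0 := 84 | P0:M(84), P1:I, P2:I, P3:I | bus: BusRdX
[2] P0: load  L1 | P0:E(0), P1:I, P2:I, P3:I | bus: BusRd
[3] P2: store L3 := 91 | P0:I, P1:I, P2:M(91), P3:I | bus: BusRdX
[4] P3: load  L1 | P0:S(0), P1:I, P2:I, P3:S(0) | bus: BusRd
[5] P2: store L0 := 47 | P0:I, P1:I, P2:M(47), P3:I | bus: BusRdX,Flush
[6] P0: load  L1 | P0:S(0), P1:I, P2:I, P3:S(0) | bus: none
[7] P1: store L2 := 13 | P0:I, P1:M(13), P2:I, P3:I | bus: BusRdX
[8] P0: load  L1 | P0:S(0), P1:I, P2:I, P3:S(0) | bus: none
[9] P2: store L6 := 76 | P0:I, P1:I, P2:M(76), P3:I | bus: BusRdX
[10] P2: store L6 := 33 | P0:I, P1:I, P2:M(33), P3:I | bus: none
[11] P1: store L5 := 2 | P0:I, P1:M(2), P2:I, P3:I | bus: BusRdX
[12] P2: load  L1 | P0:S(0), P1:I, P2:S(0), P3:S(0) | bus: BusRd
[13] P1: load  L5 | P0:I, P1:M(2), P2:I, P3:I | bus: none
[14] P3: load  L6 | P0:I, P1:I, P2:O(33), P3:S(33) | bus: BusRd
[15] P0: store L1 := 24 | P0:M(24), P1:I, P2:I, P3:I | bus: BusUpgr
[16] P2: load  L1 | P0:O(24), P1:I, P2:S(24), P3:I | bus: BusRd
[17] P0: load  L6 | P0:S(33), P1:I, P2:O(33), P3:S(33) | bus: BusRd
[18] P0: load  L3 | P0:S(91), P1:I, P2:O(91), P3:I | bus: BusRd
[19] P0: load  L4 | P0:E(70), P1:I, P2:I, P3:I | bus: BusRd
[20] P2: load  L1 | P0:O(24), P1:I, P2:S(24), P3:I | bus: none
[21] P2: store L1 := 70 | P0:I, P1:I, P2:M(70), P3:I | bus: BusUpgr,Flush
[22] P0: store L1 := 18 | P0:M(18), P1:I, P2:I, P3:I | bus: BusRdX,Flush
[23] P0: store L5 := 97 | P0:M(97), P1:I, P2:I, P3:I | bus: BusRdX,Flush
[24] P2: load  L5 | P0:O(97), P1:I, P2:S(97), P3:I | bus: BusRd
[25] P3: load  L1 | P0:O(18), P1:I, P2:I, P3:S(18) | bus: BusRd

state = I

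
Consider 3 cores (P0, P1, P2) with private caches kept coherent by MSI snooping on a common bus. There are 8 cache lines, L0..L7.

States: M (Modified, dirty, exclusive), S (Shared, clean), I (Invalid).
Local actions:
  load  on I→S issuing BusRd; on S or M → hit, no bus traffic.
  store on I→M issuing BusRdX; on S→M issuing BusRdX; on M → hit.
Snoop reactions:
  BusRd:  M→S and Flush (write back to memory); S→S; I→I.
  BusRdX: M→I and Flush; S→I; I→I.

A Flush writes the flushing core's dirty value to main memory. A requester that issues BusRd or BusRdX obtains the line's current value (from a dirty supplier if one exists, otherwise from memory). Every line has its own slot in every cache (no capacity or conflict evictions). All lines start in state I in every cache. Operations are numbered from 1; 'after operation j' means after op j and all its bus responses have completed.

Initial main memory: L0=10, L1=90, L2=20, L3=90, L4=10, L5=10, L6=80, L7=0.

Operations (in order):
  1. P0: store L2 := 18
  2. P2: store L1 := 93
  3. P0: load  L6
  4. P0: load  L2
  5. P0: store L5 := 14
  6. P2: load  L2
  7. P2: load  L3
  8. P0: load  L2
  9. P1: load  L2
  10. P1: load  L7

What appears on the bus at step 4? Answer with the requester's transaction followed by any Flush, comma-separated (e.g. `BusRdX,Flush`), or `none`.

bus = none

step 1: P0: store L2 := 18  ⟶  MII  (L2)  txn=BusRdX  M[L2]=20
step 2: P2: store L1 := 93  ⟶  IIM  (L1)  txn=BusRdX  M[L1]=90
step 3: P0: load  L6  ⟶  SII  (L6)  txn=BusRd  M[L6]=80
step 4: P0: load  L2  ⟶  MII  (L2)  txn=∅  M[L2]=20
step 5: P0: store L5 := 14  ⟶  MII  (L5)  txn=BusRdX  M[L5]=10
step 6: P2: load  L2  ⟶  SIS  (L2)  txn=BusRd+Flush  M[L2]=18
step 7: P2: load  L3  ⟶  IIS  (L3)  txn=BusRd  M[L3]=90
step 8: P0: load  L2  ⟶  SIS  (L2)  txn=∅  M[L2]=18
step 9: P1: load  L2  ⟶  SSS  (L2)  txn=BusRd  M[L2]=18
step 10: P1: load  L7  ⟶  ISI  (L7)  txn=BusRd  M[L7]=0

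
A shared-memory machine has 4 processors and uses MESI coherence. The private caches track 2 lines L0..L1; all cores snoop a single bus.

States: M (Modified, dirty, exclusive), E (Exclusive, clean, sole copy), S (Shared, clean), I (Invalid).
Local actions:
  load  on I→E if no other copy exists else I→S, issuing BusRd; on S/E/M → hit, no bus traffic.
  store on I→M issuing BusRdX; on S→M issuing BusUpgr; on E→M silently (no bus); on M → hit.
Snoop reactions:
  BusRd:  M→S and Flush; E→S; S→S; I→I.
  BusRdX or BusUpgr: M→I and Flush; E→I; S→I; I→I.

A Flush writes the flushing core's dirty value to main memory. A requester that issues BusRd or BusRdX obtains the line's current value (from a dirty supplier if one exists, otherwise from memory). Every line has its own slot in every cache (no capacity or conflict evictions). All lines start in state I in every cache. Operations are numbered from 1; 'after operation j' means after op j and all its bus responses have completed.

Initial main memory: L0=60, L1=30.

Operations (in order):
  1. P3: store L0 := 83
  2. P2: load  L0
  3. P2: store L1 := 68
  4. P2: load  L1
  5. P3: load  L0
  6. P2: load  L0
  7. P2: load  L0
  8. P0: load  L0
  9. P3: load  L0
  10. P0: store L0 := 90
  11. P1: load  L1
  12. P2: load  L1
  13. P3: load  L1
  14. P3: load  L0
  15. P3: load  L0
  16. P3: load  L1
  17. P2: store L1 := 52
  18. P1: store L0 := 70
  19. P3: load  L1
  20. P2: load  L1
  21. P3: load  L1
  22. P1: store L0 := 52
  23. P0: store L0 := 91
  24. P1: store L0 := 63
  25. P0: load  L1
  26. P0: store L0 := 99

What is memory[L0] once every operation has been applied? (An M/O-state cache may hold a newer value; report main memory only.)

memory[L0] = 63

  op1 P3: store L0 := 83 → I/I/I/M on L0; bus BusRdX; mem=60
  op2 P2: load  L0 → I/I/S/S on L0; bus BusRd Flush; mem=83
  op3 P2: store L1 := 68 → I/I/M/I on L1; bus BusRdX; mem=30
  op4 P2: load  L1 → I/I/M/I on L1; bus (none); mem=30
  op5 P3: load  L0 → I/I/S/S on L0; bus (none); mem=83
  op6 P2: load  L0 → I/I/S/S on L0; bus (none); mem=83
  op7 P2: load  L0 → I/I/S/S on L0; bus (none); mem=83
  op8 P0: load  L0 → S/I/S/S on L0; bus BusRd; mem=83
  op9 P3: load  L0 → S/I/S/S on L0; bus (none); mem=83
  op10 P0: store L0 := 90 → M/I/I/I on L0; bus BusUpgr; mem=83
  op11 P1: load  L1 → I/S/S/I on L1; bus BusRd Flush; mem=68
  op12 P2: load  L1 → I/S/S/I on L1; bus (none); mem=68
  op13 P3: load  L1 → I/S/S/S on L1; bus BusRd; mem=68
  op14 P3: load  L0 → S/I/I/S on L0; bus BusRd Flush; mem=90
  op15 P3: load  L0 → S/I/I/S on L0; bus (none); mem=90
  op16 P3: load  L1 → I/S/S/S on L1; bus (none); mem=68
  op17 P2: store L1 := 52 → I/I/M/I on L1; bus BusUpgr; mem=68
  op18 P1: store L0 := 70 → I/M/I/I on L0; bus BusRdX; mem=90
  op19 P3: load  L1 → I/I/S/S on L1; bus BusRd Flush; mem=52
  op20 P2: load  L1 → I/I/S/S on L1; bus (none); mem=52
  op21 P3: load  L1 → I/I/S/S on L1; bus (none); mem=52
  op22 P1: store L0 := 52 → I/M/I/I on L0; bus (none); mem=90
  op23 P0: store L0 := 91 → M/I/I/I on L0; bus BusRdX Flush; mem=52
  op24 P1: store L0 := 63 → I/M/I/I on L0; bus BusRdX Flush; mem=91
  op25 P0: load  L1 → S/I/S/S on L1; bus BusRd; mem=52
  op26 P0: store L0 := 99 → M/I/I/I on L0; bus BusRdX Flush; mem=63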